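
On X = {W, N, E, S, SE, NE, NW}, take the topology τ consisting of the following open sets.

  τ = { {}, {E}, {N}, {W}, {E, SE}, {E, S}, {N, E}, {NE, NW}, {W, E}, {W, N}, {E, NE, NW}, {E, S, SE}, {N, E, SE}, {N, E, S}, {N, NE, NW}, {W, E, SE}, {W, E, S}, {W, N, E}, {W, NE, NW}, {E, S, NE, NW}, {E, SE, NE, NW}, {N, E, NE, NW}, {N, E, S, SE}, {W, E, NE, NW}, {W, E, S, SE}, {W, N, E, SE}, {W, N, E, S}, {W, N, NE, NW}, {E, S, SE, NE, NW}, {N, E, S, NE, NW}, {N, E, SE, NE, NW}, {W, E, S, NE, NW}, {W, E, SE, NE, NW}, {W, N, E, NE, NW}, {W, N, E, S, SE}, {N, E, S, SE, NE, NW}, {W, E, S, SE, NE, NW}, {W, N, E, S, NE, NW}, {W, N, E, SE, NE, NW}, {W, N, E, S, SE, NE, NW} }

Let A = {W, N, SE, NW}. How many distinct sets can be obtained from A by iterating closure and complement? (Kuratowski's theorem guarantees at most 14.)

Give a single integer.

8

complement {E, S, NE}; its interior {E, S}; cl(A) = X∖{E, S} = {W, N, SE, NE, NW}
With k = closure, c = complement:
  1. A     = {W, N, SE, NW}
  2. kA    = {W, N, SE, NE, NW}
  3. cA    = {E, S, NE}
  4. ckA   = {E, S}
  5. kcA   = {E, S, SE, NE, NW}
  6. kckA  = {E, S, SE}
  7. ckcA  = {W, N}
  8. ckckA = {W, N, NE, NW}
k, c of each give nothing new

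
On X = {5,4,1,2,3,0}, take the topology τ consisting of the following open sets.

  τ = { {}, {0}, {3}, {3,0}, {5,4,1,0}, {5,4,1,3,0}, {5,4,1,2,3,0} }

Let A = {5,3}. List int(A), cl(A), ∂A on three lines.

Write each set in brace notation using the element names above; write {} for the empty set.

interior: largest open inside A is {3} (from {}, {3})
cl via duality: int({4,1,2,0}) = {0}, so X∖{0} = {5,4,1,2,3}
cl∖int = {5,4,1,2}

int(A) = {3}
cl(A)  = {5,4,1,2,3}
∂A     = {5,4,1,2}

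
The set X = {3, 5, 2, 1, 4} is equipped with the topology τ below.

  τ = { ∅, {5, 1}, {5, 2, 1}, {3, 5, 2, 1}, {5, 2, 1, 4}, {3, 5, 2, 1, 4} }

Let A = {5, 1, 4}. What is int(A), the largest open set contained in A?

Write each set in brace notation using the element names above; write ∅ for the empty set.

U open, U⊆A: ∅, {5, 1}. int(A) = ⋃ = {5, 1}

{5, 1}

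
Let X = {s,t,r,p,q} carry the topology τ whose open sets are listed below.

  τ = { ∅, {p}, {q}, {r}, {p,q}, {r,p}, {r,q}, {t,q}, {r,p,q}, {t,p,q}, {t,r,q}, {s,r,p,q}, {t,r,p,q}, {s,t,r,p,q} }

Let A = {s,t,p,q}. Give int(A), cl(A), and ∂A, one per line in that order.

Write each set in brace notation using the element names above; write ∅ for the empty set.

int(A) = {t,p,q}
cl(A)  = {s,t,p,q}
∂A     = {s}

interior: largest open inside A is {t,p,q} (from ∅, {q}, {p}, {p,q}, {t,q}, {t,p,q})
cl via duality: int({r}) = {r}, so X∖{r} = {s,t,p,q}
cl∖int = {s}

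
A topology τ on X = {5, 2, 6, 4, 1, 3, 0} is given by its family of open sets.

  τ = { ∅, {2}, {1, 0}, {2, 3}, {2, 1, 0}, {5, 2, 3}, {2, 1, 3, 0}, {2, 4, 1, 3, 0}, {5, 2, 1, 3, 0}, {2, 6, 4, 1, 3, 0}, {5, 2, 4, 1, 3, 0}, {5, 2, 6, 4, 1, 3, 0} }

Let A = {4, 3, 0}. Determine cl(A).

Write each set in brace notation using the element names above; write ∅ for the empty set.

{5, 6, 4, 1, 3, 0}

complement {5, 2, 6, 1}; its interior {2}; cl(A) = X∖{2} = {5, 6, 4, 1, 3, 0}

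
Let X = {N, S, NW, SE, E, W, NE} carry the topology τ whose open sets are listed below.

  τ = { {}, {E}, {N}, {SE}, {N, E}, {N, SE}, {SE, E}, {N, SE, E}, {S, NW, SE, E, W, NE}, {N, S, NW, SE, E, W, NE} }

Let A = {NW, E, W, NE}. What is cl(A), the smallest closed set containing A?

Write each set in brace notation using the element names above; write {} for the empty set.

closure: X∖int(X∖A) = X∖{N, SE} = {S, NW, E, W, NE}

{S, NW, E, W, NE}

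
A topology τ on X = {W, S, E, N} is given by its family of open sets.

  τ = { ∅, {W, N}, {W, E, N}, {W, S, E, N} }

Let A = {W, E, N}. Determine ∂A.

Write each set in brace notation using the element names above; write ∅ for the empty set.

opens ⊆ A: ∅, {W, N}, {W, E, N}; union → int = {W, E, N}
complement {S}; its interior ∅; cl(A) = X∖∅ = {W, S, E, N}
boundary = {W, S, E, N} ∖ {W, E, N} = {S}

{S}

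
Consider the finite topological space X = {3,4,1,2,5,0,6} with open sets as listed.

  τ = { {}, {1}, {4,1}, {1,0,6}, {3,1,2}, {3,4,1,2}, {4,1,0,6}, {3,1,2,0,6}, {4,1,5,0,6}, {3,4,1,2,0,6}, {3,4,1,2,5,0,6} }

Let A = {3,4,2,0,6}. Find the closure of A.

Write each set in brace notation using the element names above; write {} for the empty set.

{3,4,2,5,0,6}

closure: X∖int(X∖A) = X∖{1} = {3,4,2,5,0,6}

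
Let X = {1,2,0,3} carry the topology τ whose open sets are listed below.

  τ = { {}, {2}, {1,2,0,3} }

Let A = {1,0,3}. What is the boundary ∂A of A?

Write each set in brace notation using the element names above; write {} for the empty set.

{1,0,3}

open subsets of A: {}; so int(A) = {}
closure: X∖int(X∖A) = X∖{2} = {1,0,3}
∂A = {1,0,3} minus {} = {1,0,3}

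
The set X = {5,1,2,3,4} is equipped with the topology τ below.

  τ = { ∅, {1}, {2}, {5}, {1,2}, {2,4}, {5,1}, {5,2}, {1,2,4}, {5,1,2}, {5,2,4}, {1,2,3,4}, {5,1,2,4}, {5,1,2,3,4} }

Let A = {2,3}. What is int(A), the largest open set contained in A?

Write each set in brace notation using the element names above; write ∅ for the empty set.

interior: largest open inside A is {2} (from ∅, {2})

{2}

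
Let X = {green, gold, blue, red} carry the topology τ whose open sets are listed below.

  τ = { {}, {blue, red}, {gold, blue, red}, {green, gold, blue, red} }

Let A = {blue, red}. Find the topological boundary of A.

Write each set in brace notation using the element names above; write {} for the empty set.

interior: largest open inside A is {blue, red} (from {}, {blue, red})
cl via duality: int({green, gold}) = {}, so X∖{} = {green, gold, blue, red}
cl∖int = {green, gold}

{green, gold}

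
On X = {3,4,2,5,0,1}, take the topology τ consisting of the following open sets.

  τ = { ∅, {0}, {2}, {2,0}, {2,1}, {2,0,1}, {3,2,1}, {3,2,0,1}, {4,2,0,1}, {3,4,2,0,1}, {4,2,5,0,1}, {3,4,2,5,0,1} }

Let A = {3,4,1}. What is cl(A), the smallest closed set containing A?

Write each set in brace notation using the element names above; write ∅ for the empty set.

{3,4,5,1}

X∖A={2,5,0}, int(X∖A)={2,0}, hence cl(A)={3,4,5,1}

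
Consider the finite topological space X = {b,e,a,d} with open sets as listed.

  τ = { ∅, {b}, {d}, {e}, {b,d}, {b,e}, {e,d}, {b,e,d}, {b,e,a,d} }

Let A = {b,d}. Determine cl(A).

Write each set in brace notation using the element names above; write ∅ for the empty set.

{b,a,d}

X∖A={e,a}, int(X∖A)={e}, hence cl(A)={b,a,d}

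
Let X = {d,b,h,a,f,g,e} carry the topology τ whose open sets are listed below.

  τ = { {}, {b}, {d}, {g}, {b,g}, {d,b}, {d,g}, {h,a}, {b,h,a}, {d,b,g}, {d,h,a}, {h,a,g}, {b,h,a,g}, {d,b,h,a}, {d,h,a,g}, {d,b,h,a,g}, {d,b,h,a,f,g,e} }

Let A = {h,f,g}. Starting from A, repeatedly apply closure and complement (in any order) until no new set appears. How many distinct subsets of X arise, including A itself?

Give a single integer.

10

closure: X∖int(X∖A) = X∖{d,b} = {h,a,f,g,e}
Let k=closure and c=complement:
  1. A     = {h,f,g}
  2. kA    = {h,a,f,g,e}
  3. cA    = {d,b,a,e}
  4. ckA   = {d,b}
  5. kcA   = {d,b,h,a,f,e}
  6. kckA  = {d,b,f,e}
  7. ckcA  = {g}
  8. ckckA = {h,a,g}
  9. kckcA = {f,g,e}
  10. ckckcA = {d,b,h,a}
— saturated at 10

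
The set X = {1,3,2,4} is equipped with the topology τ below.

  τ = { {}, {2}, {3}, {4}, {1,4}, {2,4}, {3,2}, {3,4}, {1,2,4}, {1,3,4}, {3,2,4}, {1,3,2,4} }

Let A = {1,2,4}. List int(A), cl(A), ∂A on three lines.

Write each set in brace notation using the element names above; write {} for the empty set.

open subsets of A: {}, {4}, {2}, {2,4}, {1,4}, {1,2,4}; so int(A) = {1,2,4}
closure: X∖int(X∖A) = X∖{3} = {1,2,4}
∂A = {1,2,4} minus {1,2,4} = {}

int(A) = {1,2,4}
cl(A)  = {1,2,4}
∂A     = {}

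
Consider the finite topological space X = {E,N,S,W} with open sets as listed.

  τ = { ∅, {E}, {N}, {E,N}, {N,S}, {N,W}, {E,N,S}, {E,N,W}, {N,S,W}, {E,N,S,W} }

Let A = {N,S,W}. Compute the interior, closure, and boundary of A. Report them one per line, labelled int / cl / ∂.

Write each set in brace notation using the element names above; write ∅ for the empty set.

int(A) = {N,S,W}
cl(A)  = {N,S,W}
∂A     = ∅

U open, U⊆A: ∅, {N}, {N,S}, {N,W}, {N,S,W}. int(A) = ⋃ = {N,S,W}
X∖A={E}, int(X∖A)={E}, hence cl(A)={N,S,W}
∂A: remove int from cl → ∅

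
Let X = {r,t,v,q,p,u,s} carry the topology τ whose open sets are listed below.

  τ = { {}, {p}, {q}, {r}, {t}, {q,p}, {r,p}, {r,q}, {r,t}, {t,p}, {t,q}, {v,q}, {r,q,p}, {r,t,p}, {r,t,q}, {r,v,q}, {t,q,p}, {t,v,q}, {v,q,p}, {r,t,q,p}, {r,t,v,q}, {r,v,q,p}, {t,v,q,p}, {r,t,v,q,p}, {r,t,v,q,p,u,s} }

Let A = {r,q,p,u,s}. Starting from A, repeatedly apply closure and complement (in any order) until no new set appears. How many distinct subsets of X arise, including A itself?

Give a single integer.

8

complement {t,v}; its interior {t}; cl(A) = X∖{t} = {r,v,q,p,u,s}
With k = closure, c = complement:
  1. A     = {r,q,p,u,s}
  2. kA    = {r,v,q,p,u,s}
  3. cA    = {t,v}
  4. ckA   = {t}
  5. kcA   = {t,v,u,s}
  6. kckA  = {t,u,s}
  7. ckcA  = {r,q,p}
  8. ckckA = {r,v,q,p}
k, c of each give nothing new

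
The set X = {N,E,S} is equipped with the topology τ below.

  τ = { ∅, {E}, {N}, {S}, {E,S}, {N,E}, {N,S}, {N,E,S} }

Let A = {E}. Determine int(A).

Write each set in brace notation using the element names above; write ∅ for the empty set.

opens ⊆ A: ∅, {E}; union → int = {E}

{E}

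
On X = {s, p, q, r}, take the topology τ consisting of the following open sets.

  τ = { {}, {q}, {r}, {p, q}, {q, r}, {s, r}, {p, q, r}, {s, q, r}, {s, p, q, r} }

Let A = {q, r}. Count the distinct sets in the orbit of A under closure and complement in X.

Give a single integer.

4

complement {s, p}; its interior {}; cl(A) = X∖{} = {s, p, q, r}
With k = closure, c = complement:
  1. A     = {q, r}
  2. kA    = {s, p, q, r}
  3. cA    = {s, p}
  4. ckA   = {}
k, c of each give nothing new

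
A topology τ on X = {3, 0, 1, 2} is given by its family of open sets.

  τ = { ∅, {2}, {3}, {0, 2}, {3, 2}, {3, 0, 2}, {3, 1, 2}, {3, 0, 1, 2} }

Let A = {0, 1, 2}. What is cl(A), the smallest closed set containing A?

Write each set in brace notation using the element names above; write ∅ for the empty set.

complement {3}; its interior {3}; cl(A) = X∖{3} = {0, 1, 2}

{0, 1, 2}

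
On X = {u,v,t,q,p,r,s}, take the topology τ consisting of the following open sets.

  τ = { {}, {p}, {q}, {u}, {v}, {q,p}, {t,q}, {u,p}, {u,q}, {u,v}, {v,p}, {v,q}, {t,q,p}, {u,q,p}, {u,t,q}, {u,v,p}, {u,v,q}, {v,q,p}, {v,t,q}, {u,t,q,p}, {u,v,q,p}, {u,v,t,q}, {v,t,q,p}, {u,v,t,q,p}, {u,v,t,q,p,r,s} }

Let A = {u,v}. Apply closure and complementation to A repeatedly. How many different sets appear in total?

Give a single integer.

X∖A={t,q,p,r,s}, int(X∖A)={t,q,p}, hence cl(A)={u,v,r,s}
Orbit (k=closure, c=complement):
  1. A     = {u,v}
  2. kA    = {u,v,r,s}
  3. cA    = {t,q,p,r,s}
  4. ckA   = {t,q,p}
(closed under both — stop)

4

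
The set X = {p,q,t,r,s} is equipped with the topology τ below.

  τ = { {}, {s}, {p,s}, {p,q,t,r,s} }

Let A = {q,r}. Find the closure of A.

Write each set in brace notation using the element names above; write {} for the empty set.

{q,t,r}

X∖A={p,t,s}, int(X∖A)={p,s}, hence cl(A)={q,t,r}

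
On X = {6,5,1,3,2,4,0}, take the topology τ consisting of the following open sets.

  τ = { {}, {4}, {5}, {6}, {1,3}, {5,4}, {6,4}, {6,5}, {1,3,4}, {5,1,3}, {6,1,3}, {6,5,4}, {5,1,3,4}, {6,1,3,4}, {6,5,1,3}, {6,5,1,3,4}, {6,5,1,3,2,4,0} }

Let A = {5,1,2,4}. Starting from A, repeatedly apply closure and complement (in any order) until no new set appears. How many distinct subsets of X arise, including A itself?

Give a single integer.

complement {6,3,0}; its interior {6}; cl(A) = X∖{6} = {5,1,3,2,4,0}
With k = closure, c = complement:
  1. A     = {5,1,2,4}
  2. kA    = {5,1,3,2,4,0}
  3. cA    = {6,3,0}
  4. ckA   = {6}
  5. kcA   = {6,1,3,2,0}
  6. kckA  = {6,2,0}
  7. ckcA  = {5,4}
  8. ckckA = {5,1,3,4}
  9. kckcA = {5,2,4,0}
  10. ckckcA = {6,1,3}
k, c of each give nothing new

10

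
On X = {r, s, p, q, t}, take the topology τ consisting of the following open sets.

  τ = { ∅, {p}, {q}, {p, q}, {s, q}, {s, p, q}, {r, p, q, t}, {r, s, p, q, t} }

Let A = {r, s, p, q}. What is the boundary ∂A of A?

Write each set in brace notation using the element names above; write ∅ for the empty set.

open subsets of A: ∅, {q}, {p}, {s, q}, {p, q}, {s, p, q}; so int(A) = {s, p, q}
closure: X∖int(X∖A) = X∖∅ = {r, s, p, q, t}
∂A = {r, s, p, q, t} minus {s, p, q} = {r, t}

{r, t}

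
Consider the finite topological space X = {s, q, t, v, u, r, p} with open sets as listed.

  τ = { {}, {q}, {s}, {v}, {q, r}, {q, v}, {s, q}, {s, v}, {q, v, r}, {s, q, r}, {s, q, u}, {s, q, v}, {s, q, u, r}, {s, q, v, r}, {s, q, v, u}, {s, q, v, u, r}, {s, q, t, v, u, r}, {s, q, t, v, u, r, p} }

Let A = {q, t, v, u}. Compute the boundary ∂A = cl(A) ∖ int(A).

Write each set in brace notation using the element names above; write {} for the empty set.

{t, u, r, p}

U open, U⊆A: {}, {v}, {q}, {q, v}. int(A) = ⋃ = {q, v}
X∖A={s, r, p}, int(X∖A)={s}, hence cl(A)={q, t, v, u, r, p}
∂A: remove int from cl → {t, u, r, p}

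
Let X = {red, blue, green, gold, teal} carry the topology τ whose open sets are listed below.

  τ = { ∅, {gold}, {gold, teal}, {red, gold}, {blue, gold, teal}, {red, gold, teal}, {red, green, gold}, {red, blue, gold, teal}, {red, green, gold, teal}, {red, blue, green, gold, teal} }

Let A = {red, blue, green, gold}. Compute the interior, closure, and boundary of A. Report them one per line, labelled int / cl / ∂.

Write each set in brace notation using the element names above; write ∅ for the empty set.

opens ⊆ A: ∅, {gold}, {red, gold}, {red, green, gold}; union → int = {red, green, gold}
complement {teal}; its interior ∅; cl(A) = X∖∅ = {red, blue, green, gold, teal}
boundary = {red, blue, green, gold, teal} ∖ {red, green, gold} = {blue, teal}

int(A) = {red, green, gold}
cl(A)  = {red, blue, green, gold, teal}
∂A     = {blue, teal}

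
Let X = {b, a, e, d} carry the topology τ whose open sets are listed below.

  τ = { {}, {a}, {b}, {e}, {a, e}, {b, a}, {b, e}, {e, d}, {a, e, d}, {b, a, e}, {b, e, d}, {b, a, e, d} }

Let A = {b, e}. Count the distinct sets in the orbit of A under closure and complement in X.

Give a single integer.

complement {a, d}; its interior {a}; cl(A) = X∖{a} = {b, e, d}
With k = closure, c = complement:
  1. A     = {b, e}
  2. kA    = {b, e, d}
  3. cA    = {a, d}
  4. ckA   = {a}
k, c of each give nothing new

4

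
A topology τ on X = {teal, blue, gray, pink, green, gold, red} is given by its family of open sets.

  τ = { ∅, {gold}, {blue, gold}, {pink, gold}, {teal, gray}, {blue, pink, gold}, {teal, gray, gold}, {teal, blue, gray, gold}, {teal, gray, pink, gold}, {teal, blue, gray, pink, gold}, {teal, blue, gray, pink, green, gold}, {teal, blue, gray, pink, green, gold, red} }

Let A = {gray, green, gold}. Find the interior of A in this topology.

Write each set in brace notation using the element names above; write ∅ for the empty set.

open subsets of A: ∅, {gold}; so int(A) = {gold}

{gold}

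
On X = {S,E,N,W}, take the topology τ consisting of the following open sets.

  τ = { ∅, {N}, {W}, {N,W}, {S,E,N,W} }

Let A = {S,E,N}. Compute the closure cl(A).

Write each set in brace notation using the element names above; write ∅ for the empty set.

X∖A={W}, int(X∖A)={W}, hence cl(A)={S,E,N}

{S,E,N}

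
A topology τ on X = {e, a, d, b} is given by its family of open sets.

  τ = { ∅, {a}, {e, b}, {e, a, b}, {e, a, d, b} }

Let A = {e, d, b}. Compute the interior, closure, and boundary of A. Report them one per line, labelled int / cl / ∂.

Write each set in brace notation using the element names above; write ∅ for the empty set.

int(A) = {e, b}
cl(A)  = {e, d, b}
∂A     = {d}

U open, U⊆A: ∅, {e, b}. int(A) = ⋃ = {e, b}
X∖A={a}, int(X∖A)={a}, hence cl(A)={e, d, b}
∂A: remove int from cl → {d}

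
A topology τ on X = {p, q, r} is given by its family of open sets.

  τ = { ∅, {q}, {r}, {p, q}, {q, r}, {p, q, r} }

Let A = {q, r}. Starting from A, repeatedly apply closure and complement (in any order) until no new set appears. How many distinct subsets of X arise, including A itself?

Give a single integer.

4

complement {p}; its interior ∅; cl(A) = X∖∅ = {p, q, r}
With k = closure, c = complement:
  1. A     = {q, r}
  2. kA    = {p, q, r}
  3. cA    = {p}
  4. ckA   = ∅
k, c of each give nothing new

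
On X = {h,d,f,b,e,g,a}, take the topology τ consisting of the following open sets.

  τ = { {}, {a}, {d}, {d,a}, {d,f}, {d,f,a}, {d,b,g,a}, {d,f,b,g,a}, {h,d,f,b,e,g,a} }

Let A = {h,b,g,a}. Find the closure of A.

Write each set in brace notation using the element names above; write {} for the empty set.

cl via duality: int({d,f,e}) = {d,f}, so X∖{d,f} = {h,b,e,g,a}

{h,b,e,g,a}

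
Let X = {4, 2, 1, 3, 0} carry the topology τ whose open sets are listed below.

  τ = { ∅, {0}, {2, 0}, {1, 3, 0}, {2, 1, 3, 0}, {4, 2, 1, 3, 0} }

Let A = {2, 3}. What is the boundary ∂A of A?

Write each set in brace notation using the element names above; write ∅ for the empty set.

{4, 2, 1, 3}

interior: largest open inside A is ∅ (from ∅)
cl via duality: int({4, 1, 0}) = {0}, so X∖{0} = {4, 2, 1, 3}
cl∖int = {4, 2, 1, 3}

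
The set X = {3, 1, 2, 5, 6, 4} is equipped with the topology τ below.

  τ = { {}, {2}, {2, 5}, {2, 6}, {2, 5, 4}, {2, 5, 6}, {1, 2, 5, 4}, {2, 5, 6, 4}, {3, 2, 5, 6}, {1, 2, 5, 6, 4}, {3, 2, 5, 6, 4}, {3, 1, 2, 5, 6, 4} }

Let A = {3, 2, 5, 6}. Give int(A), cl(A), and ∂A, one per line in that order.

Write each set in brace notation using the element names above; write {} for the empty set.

opens ⊆ A: {}, {2}, {2, 5}, {2, 6}, {2, 5, 6}, {3, 2, 5, 6}; union → int = {3, 2, 5, 6}
complement {1, 4}; its interior {}; cl(A) = X∖{} = {3, 1, 2, 5, 6, 4}
boundary = {3, 1, 2, 5, 6, 4} ∖ {3, 2, 5, 6} = {1, 4}

int(A) = {3, 2, 5, 6}
cl(A)  = {3, 1, 2, 5, 6, 4}
∂A     = {1, 4}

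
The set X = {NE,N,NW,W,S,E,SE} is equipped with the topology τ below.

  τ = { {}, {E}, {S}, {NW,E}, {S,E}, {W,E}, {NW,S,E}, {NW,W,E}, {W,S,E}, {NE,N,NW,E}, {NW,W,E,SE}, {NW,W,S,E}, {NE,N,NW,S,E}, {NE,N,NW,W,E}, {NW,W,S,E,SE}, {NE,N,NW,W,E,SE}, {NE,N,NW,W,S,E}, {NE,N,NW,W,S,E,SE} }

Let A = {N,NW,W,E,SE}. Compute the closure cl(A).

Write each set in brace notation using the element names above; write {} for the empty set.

cl via duality: int({NE,S}) = {S}, so X∖{S} = {NE,N,NW,W,E,SE}

{NE,N,NW,W,E,SE}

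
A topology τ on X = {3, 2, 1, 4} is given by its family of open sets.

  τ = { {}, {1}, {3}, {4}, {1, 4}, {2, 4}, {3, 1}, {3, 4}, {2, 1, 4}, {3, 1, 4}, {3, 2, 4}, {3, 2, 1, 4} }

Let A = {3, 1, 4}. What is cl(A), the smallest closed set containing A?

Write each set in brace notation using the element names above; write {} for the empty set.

X∖A={2}, int(X∖A)={}, hence cl(A)={3, 2, 1, 4}

{3, 2, 1, 4}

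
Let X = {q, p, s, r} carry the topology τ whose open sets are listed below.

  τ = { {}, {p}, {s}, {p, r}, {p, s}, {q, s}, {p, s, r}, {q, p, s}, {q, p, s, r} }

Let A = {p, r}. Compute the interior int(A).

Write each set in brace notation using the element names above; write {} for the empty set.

interior: largest open inside A is {p, r} (from {}, {p}, {p, r})

{p, r}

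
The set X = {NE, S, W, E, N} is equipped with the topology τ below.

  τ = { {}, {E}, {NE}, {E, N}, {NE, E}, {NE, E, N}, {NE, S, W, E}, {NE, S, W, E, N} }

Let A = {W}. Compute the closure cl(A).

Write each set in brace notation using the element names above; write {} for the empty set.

{S, W}

complement {NE, S, E, N}; its interior {NE, E, N}; cl(A) = X∖{NE, E, N} = {S, W}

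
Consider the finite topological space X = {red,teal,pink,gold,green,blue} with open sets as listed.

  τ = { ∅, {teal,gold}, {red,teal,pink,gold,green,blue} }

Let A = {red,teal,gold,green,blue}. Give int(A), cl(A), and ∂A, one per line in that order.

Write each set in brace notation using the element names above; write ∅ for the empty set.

opens ⊆ A: ∅, {teal,gold}; union → int = {teal,gold}
complement {pink}; its interior ∅; cl(A) = X∖∅ = {red,teal,pink,gold,green,blue}
boundary = {red,teal,pink,gold,green,blue} ∖ {teal,gold} = {red,pink,green,blue}

int(A) = {teal,gold}
cl(A)  = {red,teal,pink,gold,green,blue}
∂A     = {red,pink,green,blue}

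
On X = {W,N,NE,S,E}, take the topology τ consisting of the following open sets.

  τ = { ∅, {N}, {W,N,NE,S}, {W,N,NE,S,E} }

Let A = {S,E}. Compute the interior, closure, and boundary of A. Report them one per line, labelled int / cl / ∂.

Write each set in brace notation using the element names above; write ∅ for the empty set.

int(A) = ∅
cl(A)  = {W,NE,S,E}
∂A     = {W,NE,S,E}

opens ⊆ A: ∅; union → int = ∅
complement {W,N,NE}; its interior {N}; cl(A) = X∖{N} = {W,NE,S,E}
boundary = {W,NE,S,E} ∖ ∅ = {W,NE,S,E}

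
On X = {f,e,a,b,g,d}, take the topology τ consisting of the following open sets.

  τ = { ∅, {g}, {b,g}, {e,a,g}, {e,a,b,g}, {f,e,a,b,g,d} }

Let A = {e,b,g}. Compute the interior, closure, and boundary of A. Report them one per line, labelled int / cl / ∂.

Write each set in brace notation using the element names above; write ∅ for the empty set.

open subsets of A: ∅, {g}, {b,g}; so int(A) = {b,g}
closure: X∖int(X∖A) = X∖∅ = {f,e,a,b,g,d}
∂A = {f,e,a,b,g,d} minus {b,g} = {f,e,a,d}

int(A) = {b,g}
cl(A)  = {f,e,a,b,g,d}
∂A     = {f,e,a,d}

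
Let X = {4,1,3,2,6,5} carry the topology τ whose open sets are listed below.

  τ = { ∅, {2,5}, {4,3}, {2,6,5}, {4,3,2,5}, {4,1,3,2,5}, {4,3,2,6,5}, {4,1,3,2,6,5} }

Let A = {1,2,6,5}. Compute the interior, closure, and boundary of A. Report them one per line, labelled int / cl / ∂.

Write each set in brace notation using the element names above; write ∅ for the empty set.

open subsets of A: ∅, {2,5}, {2,6,5}; so int(A) = {2,6,5}
closure: X∖int(X∖A) = X∖{4,3} = {1,2,6,5}
∂A = {1,2,6,5} minus {2,6,5} = {1}

int(A) = {2,6,5}
cl(A)  = {1,2,6,5}
∂A     = {1}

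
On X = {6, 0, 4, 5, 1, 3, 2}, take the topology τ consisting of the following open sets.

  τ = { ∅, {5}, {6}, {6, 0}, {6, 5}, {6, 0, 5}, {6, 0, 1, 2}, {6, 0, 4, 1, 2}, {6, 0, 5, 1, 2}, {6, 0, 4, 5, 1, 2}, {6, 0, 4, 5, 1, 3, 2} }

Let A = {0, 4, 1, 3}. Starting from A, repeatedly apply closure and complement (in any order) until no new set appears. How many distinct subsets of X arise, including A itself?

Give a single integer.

X∖A={6, 5, 2}, int(X∖A)={6, 5}, hence cl(A)={0, 4, 1, 3, 2}
Orbit (k=closure, c=complement):
  1. A     = {0, 4, 1, 3}
  2. kA    = {0, 4, 1, 3, 2}
  3. cA    = {6, 5, 2}
  4. ckA   = {6, 5}
  5. kcA   = {6, 0, 4, 5, 1, 3, 2}
  6. ckcA  = ∅
(closed under both — stop)

6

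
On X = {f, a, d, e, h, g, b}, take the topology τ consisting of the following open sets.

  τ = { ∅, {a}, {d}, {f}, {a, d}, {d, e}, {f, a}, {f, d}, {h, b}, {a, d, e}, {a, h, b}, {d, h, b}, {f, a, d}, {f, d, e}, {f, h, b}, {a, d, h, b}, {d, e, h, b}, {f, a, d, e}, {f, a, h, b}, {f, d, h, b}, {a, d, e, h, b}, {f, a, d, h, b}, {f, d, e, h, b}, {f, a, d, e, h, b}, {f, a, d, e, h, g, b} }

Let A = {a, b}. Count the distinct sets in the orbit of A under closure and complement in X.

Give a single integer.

10

cl via duality: int({f, d, e, h, g}) = {f, d, e}, so X∖{f, d, e} = {a, h, g, b}
Write k for closure, c for complement:
  1. A     = {a, b}
  2. kA    = {a, h, g, b}
  3. cA    = {f, d, e, h, g}
  4. ckA   = {f, d, e}
  5. kcA   = {f, d, e, h, g, b}
  6. kckA  = {f, d, e, g}
  7. ckcA  = {a}
  8. ckckA = {a, h, b}
  9. kckcA = {a, g}
  10. ckckcA = {f, d, e, h, b}
applying k or c yields no new set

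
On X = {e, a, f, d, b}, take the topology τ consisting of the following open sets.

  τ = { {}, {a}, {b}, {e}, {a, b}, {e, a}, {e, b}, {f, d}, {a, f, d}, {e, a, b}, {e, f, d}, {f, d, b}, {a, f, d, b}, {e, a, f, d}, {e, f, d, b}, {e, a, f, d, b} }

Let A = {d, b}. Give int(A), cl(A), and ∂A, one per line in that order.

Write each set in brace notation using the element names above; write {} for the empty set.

int(A) = {b}
cl(A)  = {f, d, b}
∂A     = {f, d}

U open, U⊆A: {}, {b}. int(A) = ⋃ = {b}
X∖A={e, a, f}, int(X∖A)={e, a}, hence cl(A)={f, d, b}
∂A: remove int from cl → {f, d}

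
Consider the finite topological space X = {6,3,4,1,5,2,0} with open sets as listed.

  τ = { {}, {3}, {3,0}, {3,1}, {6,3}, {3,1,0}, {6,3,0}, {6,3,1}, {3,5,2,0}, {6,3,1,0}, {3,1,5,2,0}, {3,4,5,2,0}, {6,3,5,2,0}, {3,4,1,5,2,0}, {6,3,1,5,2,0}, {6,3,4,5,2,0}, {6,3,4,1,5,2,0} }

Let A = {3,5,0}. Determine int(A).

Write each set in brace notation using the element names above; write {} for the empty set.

{3,0}

opens ⊆ A: {}, {3}, {3,0}; union → int = {3,0}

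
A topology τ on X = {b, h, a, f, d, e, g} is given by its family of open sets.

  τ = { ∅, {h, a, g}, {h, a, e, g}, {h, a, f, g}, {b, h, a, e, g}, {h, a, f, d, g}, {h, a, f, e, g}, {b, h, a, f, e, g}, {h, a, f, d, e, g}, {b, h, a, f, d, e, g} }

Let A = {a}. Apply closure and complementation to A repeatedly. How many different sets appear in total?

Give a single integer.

4

X∖A={b, h, f, d, e, g}, int(X∖A)=∅, hence cl(A)={b, h, a, f, d, e, g}
Orbit (k=closure, c=complement):
  1. A     = {a}
  2. kA    = {b, h, a, f, d, e, g}
  3. cA    = {b, h, f, d, e, g}
  4. ckA   = ∅
(closed under both — stop)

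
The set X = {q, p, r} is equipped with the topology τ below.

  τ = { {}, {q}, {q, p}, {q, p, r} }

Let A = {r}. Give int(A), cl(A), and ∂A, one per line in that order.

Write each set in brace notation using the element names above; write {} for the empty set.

U open, U⊆A: {}. int(A) = ⋃ = {}
X∖A={q, p}, int(X∖A)={q, p}, hence cl(A)={r}
∂A: remove int from cl → {r}

int(A) = {}
cl(A)  = {r}
∂A     = {r}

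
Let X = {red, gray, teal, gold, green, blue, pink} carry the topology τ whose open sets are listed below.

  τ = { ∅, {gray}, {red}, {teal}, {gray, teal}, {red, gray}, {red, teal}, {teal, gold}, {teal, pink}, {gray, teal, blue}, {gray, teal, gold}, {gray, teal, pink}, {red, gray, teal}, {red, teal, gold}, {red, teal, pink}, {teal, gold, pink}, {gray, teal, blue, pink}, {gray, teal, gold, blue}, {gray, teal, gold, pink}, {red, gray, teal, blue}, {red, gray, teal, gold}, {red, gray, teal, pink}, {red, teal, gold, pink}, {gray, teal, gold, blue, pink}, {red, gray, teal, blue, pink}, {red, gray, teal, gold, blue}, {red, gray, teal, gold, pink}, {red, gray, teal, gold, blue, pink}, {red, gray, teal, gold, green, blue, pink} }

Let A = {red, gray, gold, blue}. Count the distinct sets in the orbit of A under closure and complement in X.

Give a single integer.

X∖A={teal, green, pink}, int(X∖A)={teal, pink}, hence cl(A)={red, gray, gold, green, blue}
Orbit (k=closure, c=complement):
  1. A     = {red, gray, gold, blue}
  2. kA    = {red, gray, gold, green, blue}
  3. cA    = {teal, green, pink}
  4. ckA   = {teal, pink}
  5. kcA   = {teal, gold, green, blue, pink}
  6. ckcA  = {red, gray}
  7. kckcA = {red, gray, green, blue}
  8. ckckcA = {teal, gold, pink}
(closed under both — stop)

8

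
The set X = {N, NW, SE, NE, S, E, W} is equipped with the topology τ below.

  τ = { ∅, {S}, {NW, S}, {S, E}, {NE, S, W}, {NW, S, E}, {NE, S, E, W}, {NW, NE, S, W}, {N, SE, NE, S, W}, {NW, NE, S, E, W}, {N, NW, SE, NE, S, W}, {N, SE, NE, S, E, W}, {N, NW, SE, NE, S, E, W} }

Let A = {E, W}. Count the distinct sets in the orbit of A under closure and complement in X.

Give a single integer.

6

closure: X∖int(X∖A) = X∖{NW, S} = {N, SE, NE, E, W}
Let k=closure and c=complement:
  1. A     = {E, W}
  2. kA    = {N, SE, NE, E, W}
  3. cA    = {N, NW, SE, NE, S}
  4. ckA   = {NW, S}
  5. kcA   = {N, NW, SE, NE, S, E, W}
  6. ckcA  = ∅
— saturated at 6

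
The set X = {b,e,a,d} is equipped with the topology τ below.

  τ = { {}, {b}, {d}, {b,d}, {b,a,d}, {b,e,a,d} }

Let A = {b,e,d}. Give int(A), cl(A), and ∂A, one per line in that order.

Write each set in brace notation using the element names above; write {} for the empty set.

int(A) = {b,d}
cl(A)  = {b,e,a,d}
∂A     = {e,a}

U open, U⊆A: {}, {d}, {b}, {b,d}. int(A) = ⋃ = {b,d}
X∖A={a}, int(X∖A)={}, hence cl(A)={b,e,a,d}
∂A: remove int from cl → {e,a}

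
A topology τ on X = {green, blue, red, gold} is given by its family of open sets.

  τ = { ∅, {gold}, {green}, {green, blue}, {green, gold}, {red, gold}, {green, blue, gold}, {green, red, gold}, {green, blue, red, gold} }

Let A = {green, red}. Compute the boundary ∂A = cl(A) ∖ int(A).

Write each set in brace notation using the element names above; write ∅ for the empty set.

open subsets of A: ∅, {green}; so int(A) = {green}
closure: X∖int(X∖A) = X∖{gold} = {green, blue, red}
∂A = {green, blue, red} minus {green} = {blue, red}

{blue, red}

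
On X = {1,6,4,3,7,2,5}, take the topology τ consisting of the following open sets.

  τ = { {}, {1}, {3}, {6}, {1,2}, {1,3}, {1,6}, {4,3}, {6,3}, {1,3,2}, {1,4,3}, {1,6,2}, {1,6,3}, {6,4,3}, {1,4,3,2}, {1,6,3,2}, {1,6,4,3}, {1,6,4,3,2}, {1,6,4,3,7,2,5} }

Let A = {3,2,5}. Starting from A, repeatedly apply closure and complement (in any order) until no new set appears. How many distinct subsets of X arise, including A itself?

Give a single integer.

complement {1,6,4,7}; its interior {1,6}; cl(A) = X∖{1,6} = {4,3,7,2,5}
With k = closure, c = complement:
  1. A     = {3,2,5}
  2. kA    = {4,3,7,2,5}
  3. cA    = {1,6,4,7}
  4. ckA   = {1,6}
  5. kcA   = {1,6,4,7,2,5}
  6. kckA  = {1,6,7,2,5}
  7. ckcA  = {3}
  8. ckckA = {4,3}
  9. kckcA = {4,3,7,5}
  10. ckckcA = {1,6,2}
k, c of each give nothing new

10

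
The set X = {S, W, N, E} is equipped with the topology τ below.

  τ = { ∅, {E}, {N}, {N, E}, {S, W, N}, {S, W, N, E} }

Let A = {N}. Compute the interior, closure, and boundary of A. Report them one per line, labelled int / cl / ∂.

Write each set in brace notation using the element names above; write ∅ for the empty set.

opens ⊆ A: ∅, {N}; union → int = {N}
complement {S, W, E}; its interior {E}; cl(A) = X∖{E} = {S, W, N}
boundary = {S, W, N} ∖ {N} = {S, W}

int(A) = {N}
cl(A)  = {S, W, N}
∂A     = {S, W}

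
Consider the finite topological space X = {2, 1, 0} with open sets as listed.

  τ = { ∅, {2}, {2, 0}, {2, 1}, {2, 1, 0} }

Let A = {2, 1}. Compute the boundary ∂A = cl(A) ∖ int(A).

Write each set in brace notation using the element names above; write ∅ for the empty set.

{0}

interior: largest open inside A is {2, 1} (from ∅, {2}, {2, 1})
cl via duality: int({0}) = ∅, so X∖∅ = {2, 1, 0}
cl∖int = {0}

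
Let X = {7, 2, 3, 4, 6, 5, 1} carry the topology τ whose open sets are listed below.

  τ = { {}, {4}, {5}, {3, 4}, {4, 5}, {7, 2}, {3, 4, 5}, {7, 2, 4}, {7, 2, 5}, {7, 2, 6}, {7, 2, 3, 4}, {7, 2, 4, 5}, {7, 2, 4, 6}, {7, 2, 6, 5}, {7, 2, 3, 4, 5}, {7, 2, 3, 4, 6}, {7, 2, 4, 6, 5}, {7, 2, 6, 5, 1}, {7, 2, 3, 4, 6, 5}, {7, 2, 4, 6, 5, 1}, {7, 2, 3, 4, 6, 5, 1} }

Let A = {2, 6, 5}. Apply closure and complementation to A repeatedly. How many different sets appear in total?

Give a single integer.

complement {7, 3, 4, 1}; its interior {3, 4}; cl(A) = X∖{3, 4} = {7, 2, 6, 5, 1}
With k = closure, c = complement:
  1. A     = {2, 6, 5}
  2. kA    = {7, 2, 6, 5, 1}
  3. cA    = {7, 3, 4, 1}
  4. ckA   = {3, 4}
  5. kcA   = {7, 2, 3, 4, 6, 1}
  6. ckcA  = {5}
  7. kckcA = {5, 1}
  8. ckckcA = {7, 2, 3, 4, 6}
k, c of each give nothing new

8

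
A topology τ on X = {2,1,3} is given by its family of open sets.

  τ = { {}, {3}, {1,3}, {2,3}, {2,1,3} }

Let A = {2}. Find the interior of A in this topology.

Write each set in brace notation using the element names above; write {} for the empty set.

{}

opens ⊆ A: {}; union → int = {}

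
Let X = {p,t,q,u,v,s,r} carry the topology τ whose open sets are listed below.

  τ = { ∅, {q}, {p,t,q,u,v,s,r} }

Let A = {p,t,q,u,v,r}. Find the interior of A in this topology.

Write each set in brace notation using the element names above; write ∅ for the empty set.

{q}

open subsets of A: ∅, {q}; so int(A) = {q}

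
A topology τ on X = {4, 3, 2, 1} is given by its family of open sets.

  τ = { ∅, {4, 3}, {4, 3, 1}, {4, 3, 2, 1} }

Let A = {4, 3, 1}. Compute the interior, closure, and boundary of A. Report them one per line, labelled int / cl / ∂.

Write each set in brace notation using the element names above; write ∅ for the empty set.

int(A) = {4, 3, 1}
cl(A)  = {4, 3, 2, 1}
∂A     = {2}

opens ⊆ A: ∅, {4, 3}, {4, 3, 1}; union → int = {4, 3, 1}
complement {2}; its interior ∅; cl(A) = X∖∅ = {4, 3, 2, 1}
boundary = {4, 3, 2, 1} ∖ {4, 3, 1} = {2}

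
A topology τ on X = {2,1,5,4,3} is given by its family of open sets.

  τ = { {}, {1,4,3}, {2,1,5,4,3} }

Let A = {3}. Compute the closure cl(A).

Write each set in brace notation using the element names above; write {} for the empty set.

{2,1,5,4,3}

cl via duality: int({2,1,5,4}) = {}, so X∖{} = {2,1,5,4,3}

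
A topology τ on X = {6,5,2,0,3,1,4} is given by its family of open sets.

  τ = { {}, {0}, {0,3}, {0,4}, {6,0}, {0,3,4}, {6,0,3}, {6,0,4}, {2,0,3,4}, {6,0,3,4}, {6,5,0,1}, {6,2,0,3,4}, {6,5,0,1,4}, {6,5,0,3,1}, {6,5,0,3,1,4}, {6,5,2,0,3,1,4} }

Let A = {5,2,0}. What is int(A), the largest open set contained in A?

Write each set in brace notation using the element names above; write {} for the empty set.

U open, U⊆A: {}, {0}. int(A) = ⋃ = {0}

{0}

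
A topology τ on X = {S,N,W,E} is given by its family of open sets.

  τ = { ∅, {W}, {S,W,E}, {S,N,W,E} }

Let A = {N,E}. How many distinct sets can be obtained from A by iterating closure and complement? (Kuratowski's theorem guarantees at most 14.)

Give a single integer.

6

complement {S,W}; its interior {W}; cl(A) = X∖{W} = {S,N,E}
With k = closure, c = complement:
  1. A     = {N,E}
  2. kA    = {S,N,E}
  3. cA    = {S,W}
  4. ckA   = {W}
  5. kcA   = {S,N,W,E}
  6. ckcA  = ∅
k, c of each give nothing new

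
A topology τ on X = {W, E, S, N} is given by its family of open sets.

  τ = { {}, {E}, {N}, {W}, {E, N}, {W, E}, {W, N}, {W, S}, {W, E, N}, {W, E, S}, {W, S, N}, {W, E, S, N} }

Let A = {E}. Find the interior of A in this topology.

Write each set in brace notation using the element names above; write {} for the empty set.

{E}

open subsets of A: {}, {E}; so int(A) = {E}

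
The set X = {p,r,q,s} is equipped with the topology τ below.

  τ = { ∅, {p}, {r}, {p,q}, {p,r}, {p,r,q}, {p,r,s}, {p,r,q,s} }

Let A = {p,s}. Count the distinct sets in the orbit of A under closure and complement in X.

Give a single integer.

cl via duality: int({r,q}) = {r}, so X∖{r} = {p,q,s}
Write k for closure, c for complement:
  1. A     = {p,s}
  2. kA    = {p,q,s}
  3. cA    = {r,q}
  4. ckA   = {r}
  5. kcA   = {r,q,s}
  6. kckA  = {r,s}
  7. ckcA  = {p}
  8. ckckA = {p,q}
applying k or c yields no new set

8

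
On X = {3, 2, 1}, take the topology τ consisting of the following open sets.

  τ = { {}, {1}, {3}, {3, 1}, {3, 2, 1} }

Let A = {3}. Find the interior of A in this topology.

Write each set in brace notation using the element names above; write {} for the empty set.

{3}

opens ⊆ A: {}, {3}; union → int = {3}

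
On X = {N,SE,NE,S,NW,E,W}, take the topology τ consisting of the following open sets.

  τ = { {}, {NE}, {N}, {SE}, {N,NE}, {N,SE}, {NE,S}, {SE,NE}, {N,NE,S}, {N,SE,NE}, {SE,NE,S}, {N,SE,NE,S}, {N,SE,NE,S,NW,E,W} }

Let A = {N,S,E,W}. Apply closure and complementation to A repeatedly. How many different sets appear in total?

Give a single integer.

8

cl via duality: int({SE,NE,NW}) = {SE,NE}, so X∖{SE,NE} = {N,S,NW,E,W}
Write k for closure, c for complement:
  1. A     = {N,S,E,W}
  2. kA    = {N,S,NW,E,W}
  3. cA    = {SE,NE,NW}
  4. ckA   = {SE,NE}
  5. kcA   = {SE,NE,S,NW,E,W}
  6. ckcA  = {N}
  7. kckcA = {N,NW,E,W}
  8. ckckcA = {SE,NE,S}
applying k or c yields no new set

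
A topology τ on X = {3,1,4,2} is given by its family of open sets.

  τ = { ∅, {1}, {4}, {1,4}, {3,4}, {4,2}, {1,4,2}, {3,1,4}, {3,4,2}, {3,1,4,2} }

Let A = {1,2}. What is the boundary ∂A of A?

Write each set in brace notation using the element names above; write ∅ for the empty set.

{2}

opens ⊆ A: ∅, {1}; union → int = {1}
complement {3,4}; its interior {3,4}; cl(A) = X∖{3,4} = {1,2}
boundary = {1,2} ∖ {1} = {2}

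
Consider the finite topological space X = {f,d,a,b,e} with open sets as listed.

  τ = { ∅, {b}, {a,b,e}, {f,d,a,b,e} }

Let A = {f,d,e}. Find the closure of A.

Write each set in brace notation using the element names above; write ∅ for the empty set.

cl via duality: int({a,b}) = {b}, so X∖{b} = {f,d,a,e}

{f,d,a,e}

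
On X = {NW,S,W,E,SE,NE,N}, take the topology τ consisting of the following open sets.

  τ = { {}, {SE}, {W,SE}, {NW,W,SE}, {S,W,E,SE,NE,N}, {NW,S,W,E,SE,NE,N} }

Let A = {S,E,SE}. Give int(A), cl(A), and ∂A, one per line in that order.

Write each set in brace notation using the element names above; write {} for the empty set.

int(A) = {SE}
cl(A)  = {NW,S,W,E,SE,NE,N}
∂A     = {NW,S,W,E,NE,N}

U open, U⊆A: {}, {SE}. int(A) = ⋃ = {SE}
X∖A={NW,W,NE,N}, int(X∖A)={}, hence cl(A)={NW,S,W,E,SE,NE,N}
∂A: remove int from cl → {NW,S,W,E,NE,N}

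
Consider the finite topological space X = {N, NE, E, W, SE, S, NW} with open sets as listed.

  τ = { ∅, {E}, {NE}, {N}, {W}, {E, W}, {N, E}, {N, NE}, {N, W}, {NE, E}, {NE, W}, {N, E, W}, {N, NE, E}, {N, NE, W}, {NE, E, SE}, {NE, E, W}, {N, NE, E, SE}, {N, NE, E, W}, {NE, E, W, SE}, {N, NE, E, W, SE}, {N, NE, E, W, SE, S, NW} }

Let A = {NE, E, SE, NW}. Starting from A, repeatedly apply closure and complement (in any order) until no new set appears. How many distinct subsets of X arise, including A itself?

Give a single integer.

6

cl via duality: int({N, W, S}) = {N, W}, so X∖{N, W} = {NE, E, SE, S, NW}
Write k for closure, c for complement:
  1. A     = {NE, E, SE, NW}
  2. kA    = {NE, E, SE, S, NW}
  3. cA    = {N, W, S}
  4. ckA   = {N, W}
  5. kcA   = {N, W, S, NW}
  6. ckcA  = {NE, E, SE}
applying k or c yields no new set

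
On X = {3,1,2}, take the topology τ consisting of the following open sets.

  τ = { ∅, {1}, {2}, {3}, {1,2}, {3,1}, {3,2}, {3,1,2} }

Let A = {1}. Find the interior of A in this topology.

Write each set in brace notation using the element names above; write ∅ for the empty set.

U open, U⊆A: ∅, {1}. int(A) = ⋃ = {1}

{1}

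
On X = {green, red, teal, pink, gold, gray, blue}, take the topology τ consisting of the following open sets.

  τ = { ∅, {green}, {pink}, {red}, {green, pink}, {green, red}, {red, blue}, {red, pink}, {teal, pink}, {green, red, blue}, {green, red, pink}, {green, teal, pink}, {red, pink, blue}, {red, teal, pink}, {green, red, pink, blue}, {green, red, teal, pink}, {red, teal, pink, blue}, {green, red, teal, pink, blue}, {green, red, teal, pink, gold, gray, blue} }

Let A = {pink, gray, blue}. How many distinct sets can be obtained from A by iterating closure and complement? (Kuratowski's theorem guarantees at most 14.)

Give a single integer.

X∖A={green, red, teal, gold}, int(X∖A)={green, red}, hence cl(A)={teal, pink, gold, gray, blue}
Orbit (k=closure, c=complement):
  1. A     = {pink, gray, blue}
  2. kA    = {teal, pink, gold, gray, blue}
  3. cA    = {green, red, teal, gold}
  4. ckA   = {green, red}
  5. kcA   = {green, red, teal, gold, gray, blue}
  6. kckA  = {green, red, gold, gray, blue}
  7. ckcA  = {pink}
  8. ckckA = {teal, pink}
  9. kckcA = {teal, pink, gold, gray}
  10. ckckcA = {green, red, blue}
(closed under both — stop)

10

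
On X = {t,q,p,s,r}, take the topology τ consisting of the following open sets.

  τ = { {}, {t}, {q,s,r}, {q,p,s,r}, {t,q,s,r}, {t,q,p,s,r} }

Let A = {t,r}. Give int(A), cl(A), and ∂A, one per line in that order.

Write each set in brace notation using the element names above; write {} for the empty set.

opens ⊆ A: {}, {t}; union → int = {t}
complement {q,p,s}; its interior {}; cl(A) = X∖{} = {t,q,p,s,r}
boundary = {t,q,p,s,r} ∖ {t} = {q,p,s,r}

int(A) = {t}
cl(A)  = {t,q,p,s,r}
∂A     = {q,p,s,r}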